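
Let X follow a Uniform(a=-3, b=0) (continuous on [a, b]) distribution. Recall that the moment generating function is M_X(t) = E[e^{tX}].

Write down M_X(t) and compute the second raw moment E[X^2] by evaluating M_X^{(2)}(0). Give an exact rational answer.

M_X(t) = (1 - e^(-3*t))/(3*t)
dM/dt = (3*t - e^(3*t) + 1)*e^(-3*t)/(3*t^2)
d^2M/dt^2 = (-9*t^2 - 6*t + 2*e^(3*t) - 2)*e^(-3*t)/(3*t^3)

E[X^2] = d^2M/dt^2 |_{t=0} = 3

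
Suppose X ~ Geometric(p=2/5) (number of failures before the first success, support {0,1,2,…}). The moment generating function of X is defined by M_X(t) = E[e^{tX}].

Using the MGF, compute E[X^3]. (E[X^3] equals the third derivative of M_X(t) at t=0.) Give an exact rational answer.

E[X^3] = M^(3)(0) = 141/4

M_X(t) = 2/(5*(1 - 3*e^(t)/5))
M^(3)(t) = (54*e^(3*t) + 360*e^(2*t) + 150*e^(t))/(81*e^(4*t) - 540*e^(3*t) + 1350*e^(2*t) - 1500*e^(t) + 625)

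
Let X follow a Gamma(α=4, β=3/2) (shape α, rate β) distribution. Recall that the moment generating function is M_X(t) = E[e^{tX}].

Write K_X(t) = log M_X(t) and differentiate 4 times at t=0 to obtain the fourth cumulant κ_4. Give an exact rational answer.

κ_4 = D^4[K](0) = 128/27

M_X(t) = 81/(16*(3/2 - t)^4)
K_X(t) = log M_X(t) = -4*log(3/2 - t) - 4*log(2) + 4*log(3)
D^4[K](t) = 384/(16*t^4 - 96*t^3 + 216*t^2 - 216*t + 81)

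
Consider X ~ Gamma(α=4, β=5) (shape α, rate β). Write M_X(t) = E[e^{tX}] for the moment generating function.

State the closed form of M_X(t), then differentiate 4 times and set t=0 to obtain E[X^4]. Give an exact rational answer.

E[X^4] = M^(4)(0) = 168/125

M_X(t) = 625/(5 - t)^4
M^(4)(t) = 525000/(t^8 - 40*t^7 + 700*t^6 - 7000*t^5 + 43750*t^4 - 175000*t^3 + 437500*t^2 - 625000*t + 390625)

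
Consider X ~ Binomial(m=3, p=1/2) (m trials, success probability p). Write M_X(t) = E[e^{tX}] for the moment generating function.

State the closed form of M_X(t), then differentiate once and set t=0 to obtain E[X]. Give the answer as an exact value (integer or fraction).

E[X] = dM/dt |_{t=0} = 3/2

M_X(t) = (e^(t)/2 + 1/2)^3
dM/dt = 3*e^(3*t)/8 + 3*e^(2*t)/4 + 3*e^(t)/8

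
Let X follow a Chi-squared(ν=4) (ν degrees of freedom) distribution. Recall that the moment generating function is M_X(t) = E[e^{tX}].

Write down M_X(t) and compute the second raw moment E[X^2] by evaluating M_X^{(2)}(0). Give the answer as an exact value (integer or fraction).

E[X^2] = D^2[M](0) = 24

M_X(t) = (1 - 2*t)^(-2)
D^2[M](t) = 24/(16*t^4 - 32*t^3 + 24*t^2 - 8*t + 1)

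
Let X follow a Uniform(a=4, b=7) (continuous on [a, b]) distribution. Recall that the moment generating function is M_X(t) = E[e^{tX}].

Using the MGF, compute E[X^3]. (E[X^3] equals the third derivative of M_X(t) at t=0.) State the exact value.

E[X^3] = D^3[M](0) = 715/4

M_X(t) = (e^(7*t) - e^(4*t))/(3*t)
D^3[M](t) = (343*t^3*e^(7*t) - 64*t^3*e^(4*t) - 147*t^2*e^(7*t) + 48*t^2*e^(4*t) + 42*t*e^(7*t) - 24*t*e^(4*t) - 6*e^(7*t) + 6*e^(4*t))/(3*t^4)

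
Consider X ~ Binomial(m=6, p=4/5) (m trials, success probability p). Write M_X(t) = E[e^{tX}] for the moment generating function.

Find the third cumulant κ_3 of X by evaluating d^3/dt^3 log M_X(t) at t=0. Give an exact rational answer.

M_X(t) = (4*e^(t)/5 + 1/5)^6
K_X(t) = log M_X(t) = 6*log(4*e^(t)/5 + 1/5)
K′(t) = 24*e^(t)/(4*e^(t) + 1)
K′′(t) = 24*e^(t)/(16*e^(2*t) + 8*e^(t) + 1)
K′′′(t) = (-96*e^(2*t) + 24*e^(t))/(64*e^(3*t) + 48*e^(2*t) + 12*e^(t) + 1)

κ_3 = K′′′(0) = -72/125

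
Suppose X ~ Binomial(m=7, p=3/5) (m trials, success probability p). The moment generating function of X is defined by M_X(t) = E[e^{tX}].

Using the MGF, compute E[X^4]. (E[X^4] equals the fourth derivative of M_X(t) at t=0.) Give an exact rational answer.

M_X(t) = (3*e^(t)/5 + 2/5)^7
M′(t) = 15309*e^(7*t)/78125 + 61236*e^(6*t)/78125 + 20412*e^(5*t)/15625 + 18144*e^(4*t)/15625 + 9072*e^(3*t)/15625 + 12096*e^(2*t)/78125 + 1344*e^(t)/78125
M′′(t) = 107163*e^(7*t)/78125 + 367416*e^(6*t)/78125 + 20412*e^(5*t)/3125 + 72576*e^(4*t)/15625 + 27216*e^(3*t)/15625 + 24192*e^(2*t)/78125 + 1344*e^(t)/78125
M′′′(t) = 750141*e^(7*t)/78125 + 2204496*e^(6*t)/78125 + 20412*e^(5*t)/625 + 290304*e^(4*t)/15625 + 81648*e^(3*t)/15625 + 48384*e^(2*t)/78125 + 1344*e^(t)/78125
M′′′′(t) = 5250987*e^(7*t)/78125 + 13226976*e^(6*t)/78125 + 20412*e^(5*t)/125 + 1161216*e^(4*t)/15625 + 244944*e^(3*t)/15625 + 96768*e^(2*t)/78125 + 1344*e^(t)/78125

E[X^4] = M′′′′(0) = 61383/125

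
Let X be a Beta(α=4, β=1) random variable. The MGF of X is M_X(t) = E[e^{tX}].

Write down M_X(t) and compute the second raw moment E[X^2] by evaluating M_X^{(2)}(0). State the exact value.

M_X(t) = ₁F₁(4; 5; t)
D^2[M](t) = 2*₁F₁(6; 7; t)/3

E[X^2] = D^2[M](0) = 2/3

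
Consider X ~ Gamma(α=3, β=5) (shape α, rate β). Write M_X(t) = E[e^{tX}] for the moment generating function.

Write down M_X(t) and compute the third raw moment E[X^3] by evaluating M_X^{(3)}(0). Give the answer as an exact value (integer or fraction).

M_X(t) = 125/(5 - t)^3
D^3[M](t) = 7500/(t^6 - 30*t^5 + 375*t^4 - 2500*t^3 + 9375*t^2 - 18750*t + 15625)

E[X^3] = D^3[M](0) = 12/25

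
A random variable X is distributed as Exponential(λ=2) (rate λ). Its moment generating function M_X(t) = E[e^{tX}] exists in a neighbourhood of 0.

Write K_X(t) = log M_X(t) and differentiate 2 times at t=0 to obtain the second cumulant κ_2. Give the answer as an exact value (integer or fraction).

M_X(t) = 2/(2 - t)
K_X(t) = log M_X(t) = -log(2 - t) + log(2)
D^2[K](t) = 1/(t^2 - 4*t + 4)

κ_2 = D^2[K](0) = 1/4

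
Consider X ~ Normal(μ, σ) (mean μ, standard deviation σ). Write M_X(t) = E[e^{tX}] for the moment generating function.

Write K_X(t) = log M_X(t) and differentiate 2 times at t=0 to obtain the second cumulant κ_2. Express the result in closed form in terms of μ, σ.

κ_2 = d^2K/dt^2 |_{t=0} = σ^2

M_X(t) = e^(μ*t + σ^2*t^2/2)
K_X(t) = log M_X(t) = μ*t + σ^2*t^2/2
dK/dt = μ + σ^2*t
d^2K/dt^2 = σ^2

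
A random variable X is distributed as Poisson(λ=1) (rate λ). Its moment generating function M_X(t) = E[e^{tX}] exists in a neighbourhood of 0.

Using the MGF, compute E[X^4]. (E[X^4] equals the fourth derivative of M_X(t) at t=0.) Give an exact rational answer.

E[X^4] = M^(4)(0) = 15

M_X(t) = e^(e^(t) - 1)
M^(4)(t) = (e^(4*t)*e^(e^(t)) + 6*e^(3*t)*e^(e^(t)) + 7*e^(2*t)*e^(e^(t)) + e^(t)*e^(e^(t)))*e^(-1)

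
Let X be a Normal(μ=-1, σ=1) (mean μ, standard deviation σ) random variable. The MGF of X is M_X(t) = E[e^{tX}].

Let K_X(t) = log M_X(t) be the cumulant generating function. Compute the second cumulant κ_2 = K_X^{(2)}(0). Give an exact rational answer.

M_X(t) = e^(t^2/2 - t)
K_X(t) = log M_X(t) = t^2/2 - t
dK/dt = t - 1
d^2K/dt^2 = 1

κ_2 = d^2K/dt^2 |_{t=0} = 1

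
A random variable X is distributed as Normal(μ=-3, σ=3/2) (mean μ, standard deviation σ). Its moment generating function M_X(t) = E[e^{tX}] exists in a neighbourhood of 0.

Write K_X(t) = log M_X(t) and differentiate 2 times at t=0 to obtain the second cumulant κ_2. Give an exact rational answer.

κ_2 = K^(2)(0) = 9/4

M_X(t) = e^(9*t^2/8 - 3*t)
K_X(t) = log M_X(t) = 9*t^2/8 - 3*t
K^(2)(t) = 9/4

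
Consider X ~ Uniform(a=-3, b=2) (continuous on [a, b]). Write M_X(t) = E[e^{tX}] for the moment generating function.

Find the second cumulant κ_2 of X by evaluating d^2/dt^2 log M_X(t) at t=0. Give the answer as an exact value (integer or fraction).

M_X(t) = (e^(2*t) - e^(-3*t))/(5*t)
K_X(t) = log M_X(t) = -log(t) + log(e^(2*t) - e^(-3*t)) - log(5)
dK/dt = (2*t*e^(5*t) + 3*t - e^(5*t) + 1)/(t*e^(5*t) - t)
d^2K/dt^2 = (-25*t^2*e^(5*t) + e^(10*t) - 2*e^(5*t) + 1)/(t^2*e^(10*t) - 2*t^2*e^(5*t) + t^2)

κ_2 = d^2K/dt^2 |_{t=0} = 25/12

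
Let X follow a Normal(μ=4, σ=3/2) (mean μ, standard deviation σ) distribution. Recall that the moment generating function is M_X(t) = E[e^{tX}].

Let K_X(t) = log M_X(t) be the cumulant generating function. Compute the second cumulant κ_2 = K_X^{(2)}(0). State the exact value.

κ_2 = K^(2)(0) = 9/4

M_X(t) = e^(9*t^2/8 + 4*t)
K_X(t) = log M_X(t) = 9*t^2/8 + 4*t
K^(2)(t) = 9/4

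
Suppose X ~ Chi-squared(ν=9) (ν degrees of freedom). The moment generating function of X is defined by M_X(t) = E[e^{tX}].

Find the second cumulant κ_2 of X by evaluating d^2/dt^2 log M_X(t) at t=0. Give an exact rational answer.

M_X(t) = (1 - 2*t)^(-9/2)
K_X(t) = log M_X(t) = -9*log(1 - 2*t)/2
K′(t) = -9/(2*t - 1)
K′′(t) = 18/(4*t^2 - 4*t + 1)

κ_2 = K′′(0) = 18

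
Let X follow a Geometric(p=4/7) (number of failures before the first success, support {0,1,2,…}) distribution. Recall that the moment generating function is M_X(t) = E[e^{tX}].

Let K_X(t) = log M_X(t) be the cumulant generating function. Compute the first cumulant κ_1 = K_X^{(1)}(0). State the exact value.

κ_1 = D[K](0) = 3/4

M_X(t) = 4/(7*(1 - 3*e^(t)/7))
K_X(t) = log M_X(t) = -log(1 - 3*e^(t)/7) - log(7) + 2*log(2)
D[K](t) = -3*e^(t)/(3*e^(t) - 7)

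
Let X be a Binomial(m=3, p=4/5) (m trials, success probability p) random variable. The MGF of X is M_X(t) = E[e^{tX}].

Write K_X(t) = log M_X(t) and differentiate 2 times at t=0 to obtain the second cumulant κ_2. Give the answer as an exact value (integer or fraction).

κ_2 = d^2K/dt^2 |_{t=0} = 12/25

M_X(t) = (4*e^(t)/5 + 1/5)^3
K_X(t) = log M_X(t) = 3*log(4*e^(t)/5 + 1/5)
dK/dt = 12*e^(t)/(4*e^(t) + 1)
d^2K/dt^2 = 12*e^(t)/(16*e^(2*t) + 8*e^(t) + 1)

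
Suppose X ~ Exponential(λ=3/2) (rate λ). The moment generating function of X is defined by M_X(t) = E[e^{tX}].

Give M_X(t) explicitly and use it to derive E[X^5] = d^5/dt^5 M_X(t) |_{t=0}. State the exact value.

M_X(t) = 3/(2*(3/2 - t))
D^5[M](t) = 11520/(64*t^6 - 576*t^5 + 2160*t^4 - 4320*t^3 + 4860*t^2 - 2916*t + 729)

E[X^5] = D^5[M](0) = 1280/81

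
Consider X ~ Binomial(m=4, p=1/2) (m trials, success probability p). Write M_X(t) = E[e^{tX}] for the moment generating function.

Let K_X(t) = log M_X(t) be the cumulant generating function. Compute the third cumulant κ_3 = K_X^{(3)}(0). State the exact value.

κ_3 = d^3K/dt^3 |_{t=0} = 0

M_X(t) = (e^(t)/2 + 1/2)^4
K_X(t) = log M_X(t) = 4*log(e^(t)/2 + 1/2)
dK/dt = 4*e^(t)/(e^(t) + 1)
d^2K/dt^2 = 4*e^(t)/(e^(2*t) + 2*e^(t) + 1)
d^3K/dt^3 = (-4*e^(2*t) + 4*e^(t))/(e^(3*t) + 3*e^(2*t) + 3*e^(t) + 1)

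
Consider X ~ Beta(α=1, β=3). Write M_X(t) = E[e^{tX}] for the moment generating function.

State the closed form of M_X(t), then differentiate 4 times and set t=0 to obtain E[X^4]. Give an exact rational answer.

M_X(t) = ₁F₁(1; 4; t)
M′(t) = ₁F₁(2; 5; t)/4
M′′(t) = ₁F₁(3; 6; t)/10
M′′′(t) = ₁F₁(4; 7; t)/20
M′′′′(t) = ₁F₁(5; 8; t)/35

E[X^4] = M′′′′(0) = 1/35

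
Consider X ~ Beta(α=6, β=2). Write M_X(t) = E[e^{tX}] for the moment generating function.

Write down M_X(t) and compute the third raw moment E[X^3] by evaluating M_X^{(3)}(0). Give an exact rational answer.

M_X(t) = ₁F₁(6; 8; t)
M^(3)(t) = 7*₁F₁(9; 11; t)/15

E[X^3] = M^(3)(0) = 7/15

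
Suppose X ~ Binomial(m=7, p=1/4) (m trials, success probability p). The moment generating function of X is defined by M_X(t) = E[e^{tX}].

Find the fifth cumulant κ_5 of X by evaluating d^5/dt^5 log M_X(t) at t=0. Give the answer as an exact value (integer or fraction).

κ_5 = K′′′′′(0) = -105/128

M_X(t) = (e^(t)/4 + 3/4)^7
K_X(t) = log M_X(t) = 7*log(e^(t)/4 + 3/4)
K′(t) = 7*e^(t)/(e^(t) + 3)
K′′(t) = 21*e^(t)/(e^(2*t) + 6*e^(t) + 9)
K′′′(t) = (-21*e^(2*t) + 63*e^(t))/(e^(3*t) + 9*e^(2*t) + 27*e^(t) + 27)
K′′′′(t) = (21*e^(3*t) - 252*e^(2*t) + 189*e^(t))/(e^(4*t) + 12*e^(3*t) + 54*e^(2*t) + 108*e^(t) + 81)
K′′′′′(t) = (-21*e^(4*t) + 693*e^(3*t) - 2079*e^(2*t) + 567*e^(t))/(e^(5*t) + 15*e^(4*t) + 90*e^(3*t) + 270*e^(2*t) + 405*e^(t) + 243)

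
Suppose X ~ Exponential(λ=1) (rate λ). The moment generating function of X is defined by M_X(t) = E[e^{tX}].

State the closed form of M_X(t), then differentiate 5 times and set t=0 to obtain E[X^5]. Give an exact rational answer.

M_X(t) = 1/(1 - t)
M^(5)(t) = 120/(t^6 - 6*t^5 + 15*t^4 - 20*t^3 + 15*t^2 - 6*t + 1)

E[X^5] = M^(5)(0) = 120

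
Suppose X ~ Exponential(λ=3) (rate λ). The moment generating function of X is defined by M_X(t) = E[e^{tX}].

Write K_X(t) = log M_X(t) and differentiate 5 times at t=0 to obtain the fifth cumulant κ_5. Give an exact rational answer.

M_X(t) = 3/(3 - t)
K_X(t) = log M_X(t) = -log(3 - t) + log(3)
K^(5)(t) = -24/(t^5 - 15*t^4 + 90*t^3 - 270*t^2 + 405*t - 243)

κ_5 = K^(5)(0) = 8/81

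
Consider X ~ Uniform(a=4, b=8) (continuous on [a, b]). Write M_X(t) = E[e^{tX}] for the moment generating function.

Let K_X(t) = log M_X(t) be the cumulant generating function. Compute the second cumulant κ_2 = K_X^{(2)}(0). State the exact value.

κ_2 = d^2K/dt^2 |_{t=0} = 4/3

M_X(t) = (e^(8*t) - e^(4*t))/(4*t)
K_X(t) = log M_X(t) = -log(t) + log(e^(8*t) - e^(4*t)) - 2*log(2)
dK/dt = (8*t*e^(4*t) - 4*t - e^(4*t) + 1)/(t*e^(4*t) - t)
d^2K/dt^2 = (-16*t^2*e^(4*t) + e^(8*t) - 2*e^(4*t) + 1)/(t^2*e^(8*t) - 2*t^2*e^(4*t) + t^2)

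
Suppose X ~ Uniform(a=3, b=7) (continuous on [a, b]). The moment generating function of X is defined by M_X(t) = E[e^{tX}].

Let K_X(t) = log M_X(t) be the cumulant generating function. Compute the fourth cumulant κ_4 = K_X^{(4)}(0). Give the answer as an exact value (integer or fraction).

κ_4 = K^(4)(0) = -32/15

M_X(t) = (e^(7*t) - e^(3*t))/(4*t)
K_X(t) = log M_X(t) = -log(t) + log(e^(7*t) - e^(3*t)) - 2*log(2)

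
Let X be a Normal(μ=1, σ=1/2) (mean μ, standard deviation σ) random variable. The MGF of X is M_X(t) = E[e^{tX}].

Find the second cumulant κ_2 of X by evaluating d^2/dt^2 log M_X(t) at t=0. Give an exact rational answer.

M_X(t) = e^(t^2/8 + t)
K_X(t) = log M_X(t) = t^2/8 + t
K′(t) = t/4 + 1
K′′(t) = 1/4

κ_2 = K′′(0) = 1/4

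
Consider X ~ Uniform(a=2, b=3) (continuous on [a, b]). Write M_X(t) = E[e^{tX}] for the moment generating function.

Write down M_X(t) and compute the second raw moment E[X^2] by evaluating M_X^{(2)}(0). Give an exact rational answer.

M_X(t) = (e^(3*t) - e^(2*t))/t
dM/dt = (3*t*e^(3*t) - 2*t*e^(2*t) - e^(3*t) + e^(2*t))/t^2
d^2M/dt^2 = (9*t^2*e^(3*t) - 4*t^2*e^(2*t) - 6*t*e^(3*t) + 4*t*e^(2*t) + 2*e^(3*t) - 2*e^(2*t))/t^3

E[X^2] = d^2M/dt^2 |_{t=0} = 19/3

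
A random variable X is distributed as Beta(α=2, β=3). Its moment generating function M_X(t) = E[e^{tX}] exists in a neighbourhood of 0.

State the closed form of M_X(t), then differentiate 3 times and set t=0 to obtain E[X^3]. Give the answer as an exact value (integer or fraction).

M_X(t) = ₁F₁(2; 5; t)
M′(t) = 2*₁F₁(3; 6; t)/5
M′′(t) = ₁F₁(4; 7; t)/5
M′′′(t) = 4*₁F₁(5; 8; t)/35

E[X^3] = M′′′(0) = 4/35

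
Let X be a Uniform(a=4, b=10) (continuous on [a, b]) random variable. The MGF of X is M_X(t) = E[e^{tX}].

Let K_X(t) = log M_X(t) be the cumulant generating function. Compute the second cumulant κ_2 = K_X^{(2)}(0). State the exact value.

κ_2 = K′′(0) = 3

M_X(t) = (e^(10*t) - e^(4*t))/(6*t)
K_X(t) = log M_X(t) = -log(t) + log(e^(10*t) - e^(4*t)) - log(6)
K′(t) = (10*t*e^(6*t) - 4*t - e^(6*t) + 1)/(t*e^(6*t) - t)
K′′(t) = (-36*t^2*e^(6*t) + e^(12*t) - 2*e^(6*t) + 1)/(t^2*e^(12*t) - 2*t^2*e^(6*t) + t^2)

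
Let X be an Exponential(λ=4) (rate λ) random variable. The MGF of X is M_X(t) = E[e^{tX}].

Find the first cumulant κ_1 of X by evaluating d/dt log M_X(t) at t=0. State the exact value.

M_X(t) = 4/(4 - t)
K_X(t) = log M_X(t) = -log(4 - t) + 2*log(2)
K^(1)(t) = -1/(t - 4)

κ_1 = K^(1)(0) = 1/4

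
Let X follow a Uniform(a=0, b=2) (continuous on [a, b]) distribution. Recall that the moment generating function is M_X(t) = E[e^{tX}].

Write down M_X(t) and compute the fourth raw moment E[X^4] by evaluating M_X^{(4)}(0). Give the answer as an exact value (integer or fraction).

M_X(t) = (e^(2*t) - 1)/(2*t)
dM/dt = (2*t*e^(2*t) - e^(2*t) + 1)/(2*t^2)
d^2M/dt^2 = (2*t^2*e^(2*t) - 2*t*e^(2*t) + e^(2*t) - 1)/t^3
d^3M/dt^3 = (4*t^3*e^(2*t) - 6*t^2*e^(2*t) + 6*t*e^(2*t) - 3*e^(2*t) + 3)/t^4
d^4M/dt^4 = (8*t^4*e^(2*t) - 16*t^3*e^(2*t) + 24*t^2*e^(2*t) - 24*t*e^(2*t) + 12*e^(2*t) - 12)/t^5

E[X^4] = d^4M/dt^4 |_{t=0} = 16/5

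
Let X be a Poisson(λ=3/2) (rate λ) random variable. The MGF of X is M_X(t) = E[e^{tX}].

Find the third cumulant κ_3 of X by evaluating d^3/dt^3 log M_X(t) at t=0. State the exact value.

M_X(t) = e^(3*e^(t)/2 - 3/2)
K_X(t) = log M_X(t) = 3*e^(t)/2 - 3/2
K^(3)(t) = 3*e^(t)/2

κ_3 = K^(3)(0) = 3/2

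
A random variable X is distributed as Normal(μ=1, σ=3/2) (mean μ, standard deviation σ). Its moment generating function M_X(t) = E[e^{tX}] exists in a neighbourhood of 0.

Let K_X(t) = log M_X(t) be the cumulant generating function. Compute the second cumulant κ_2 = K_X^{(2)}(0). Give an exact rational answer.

M_X(t) = e^(9*t^2/8 + t)
K_X(t) = log M_X(t) = 9*t^2/8 + t
K′(t) = 9*t/4 + 1
K′′(t) = 9/4

κ_2 = K′′(0) = 9/4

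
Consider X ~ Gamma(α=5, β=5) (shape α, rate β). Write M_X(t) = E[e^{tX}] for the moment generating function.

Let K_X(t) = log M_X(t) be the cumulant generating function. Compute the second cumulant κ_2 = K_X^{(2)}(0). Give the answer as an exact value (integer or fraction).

κ_2 = D^2[K](0) = 1/5

M_X(t) = 3125/(5 - t)^5
K_X(t) = log M_X(t) = -5*log(5 - t) + 5*log(5)
D^2[K](t) = 5/(t^2 - 10*t + 25)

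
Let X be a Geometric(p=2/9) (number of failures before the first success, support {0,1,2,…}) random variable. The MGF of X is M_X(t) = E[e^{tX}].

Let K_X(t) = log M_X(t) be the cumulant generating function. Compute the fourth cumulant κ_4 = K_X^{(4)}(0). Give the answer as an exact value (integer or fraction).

κ_4 = d^4K/dt^4 |_{t=0} = 12033/8

M_X(t) = 2/(9*(1 - 7*e^(t)/9))
K_X(t) = log M_X(t) = -log(1 - 7*e^(t)/9) - 2*log(3) + log(2)
dK/dt = -7*e^(t)/(7*e^(t) - 9)
d^2K/dt^2 = 63*e^(t)/(49*e^(2*t) - 126*e^(t) + 81)
d^3K/dt^3 = (-441*e^(2*t) - 567*e^(t))/(343*e^(3*t) - 1323*e^(2*t) + 1701*e^(t) - 729)
d^4K/dt^4 = (3087*e^(3*t) + 15876*e^(2*t) + 5103*e^(t))/(2401*e^(4*t) - 12348*e^(3*t) + 23814*e^(2*t) - 20412*e^(t) + 6561)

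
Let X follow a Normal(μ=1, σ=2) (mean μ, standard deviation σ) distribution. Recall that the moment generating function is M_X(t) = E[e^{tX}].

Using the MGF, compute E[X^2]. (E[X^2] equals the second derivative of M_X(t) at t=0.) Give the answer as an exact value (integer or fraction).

M_X(t) = e^(2*t^2 + t)
M^(2)(t) = 16*t^2*e^(t)*e^(2*t^2) + 8*t*e^(t)*e^(2*t^2) + 5*e^(t)*e^(2*t^2)

E[X^2] = M^(2)(0) = 5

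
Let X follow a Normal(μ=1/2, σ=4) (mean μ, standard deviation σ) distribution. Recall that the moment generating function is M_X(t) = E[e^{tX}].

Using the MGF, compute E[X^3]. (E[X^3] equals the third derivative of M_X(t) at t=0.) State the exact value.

M_X(t) = e^(8*t^2 + t/2)
D^3[M](t) = 4096*t^3*e^(t/2)*e^(8*t^2) + 384*t^2*e^(t/2)*e^(8*t^2) + 780*t*e^(t/2)*e^(8*t^2) + 193*e^(t/2)*e^(8*t^2)/8

E[X^3] = D^3[M](0) = 193/8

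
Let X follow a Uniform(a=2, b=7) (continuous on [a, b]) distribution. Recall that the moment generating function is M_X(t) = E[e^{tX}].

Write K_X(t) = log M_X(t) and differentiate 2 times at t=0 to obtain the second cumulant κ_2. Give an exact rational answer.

M_X(t) = (e^(7*t) - e^(2*t))/(5*t)
K_X(t) = log M_X(t) = -log(t) + log(e^(7*t) - e^(2*t)) - log(5)
D^2[K](t) = (-25*t^2*e^(5*t) + e^(10*t) - 2*e^(5*t) + 1)/(t^2*e^(10*t) - 2*t^2*e^(5*t) + t^2)

κ_2 = D^2[K](0) = 25/12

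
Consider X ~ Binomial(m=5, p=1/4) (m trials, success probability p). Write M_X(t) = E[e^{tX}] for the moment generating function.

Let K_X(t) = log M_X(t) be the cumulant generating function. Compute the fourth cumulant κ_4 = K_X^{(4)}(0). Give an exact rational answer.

κ_4 = K^(4)(0) = -15/128

M_X(t) = (e^(t)/4 + 3/4)^5
K_X(t) = log M_X(t) = 5*log(e^(t)/4 + 3/4)
K^(4)(t) = (15*e^(3*t) - 180*e^(2*t) + 135*e^(t))/(e^(4*t) + 12*e^(3*t) + 54*e^(2*t) + 108*e^(t) + 81)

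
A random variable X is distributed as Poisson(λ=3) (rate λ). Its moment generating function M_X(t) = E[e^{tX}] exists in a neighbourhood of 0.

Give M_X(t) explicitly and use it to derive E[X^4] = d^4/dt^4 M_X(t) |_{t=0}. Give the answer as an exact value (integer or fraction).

M_X(t) = e^(3*e^(t) - 3)
M^(4)(t) = (81*e^(4*t)*e^(3*e^(t)) + 162*e^(3*t)*e^(3*e^(t)) + 63*e^(2*t)*e^(3*e^(t)) + 3*e^(t)*e^(3*e^(t)))*e^(-3)

E[X^4] = M^(4)(0) = 309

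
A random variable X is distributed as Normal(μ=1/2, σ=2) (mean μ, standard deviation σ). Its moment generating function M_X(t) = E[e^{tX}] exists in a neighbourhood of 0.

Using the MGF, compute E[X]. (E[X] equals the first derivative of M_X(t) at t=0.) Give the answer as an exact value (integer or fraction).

M_X(t) = e^(2*t^2 + t/2)
M^(1)(t) = 4*t*e^(t/2)*e^(2*t^2) + e^(t/2)*e^(2*t^2)/2

E[X] = M^(1)(0) = 1/2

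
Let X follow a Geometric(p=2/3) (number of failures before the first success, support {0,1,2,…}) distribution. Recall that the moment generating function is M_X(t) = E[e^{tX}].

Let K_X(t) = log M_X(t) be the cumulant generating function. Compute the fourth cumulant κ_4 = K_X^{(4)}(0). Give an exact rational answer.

κ_4 = D^4[K](0) = 33/8

M_X(t) = 2/(3*(1 - e^(t)/3))
K_X(t) = log M_X(t) = -log(1 - e^(t)/3) - log(3) + log(2)
D^4[K](t) = (3*e^(3*t) + 36*e^(2*t) + 27*e^(t))/(e^(4*t) - 12*e^(3*t) + 54*e^(2*t) - 108*e^(t) + 81)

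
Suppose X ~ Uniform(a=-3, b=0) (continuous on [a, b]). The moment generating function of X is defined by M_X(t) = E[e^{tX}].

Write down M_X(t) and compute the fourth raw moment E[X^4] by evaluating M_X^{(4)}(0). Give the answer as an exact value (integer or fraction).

E[X^4] = d^4M/dt^4 |_{t=0} = 81/5

M_X(t) = (1 - e^(-3*t))/(3*t)
dM/dt = (3*t - e^(3*t) + 1)*e^(-3*t)/(3*t^2)
d^2M/dt^2 = (-9*t^2 - 6*t + 2*e^(3*t) - 2)*e^(-3*t)/(3*t^3)
d^3M/dt^3 = (9*t^3 + 9*t^2 + 6*t - 2*e^(3*t) + 2)*e^(-3*t)/t^4
d^4M/dt^4 = (-27*t^4 - 36*t^3 - 36*t^2 - 24*t + 8*e^(3*t) - 8)*e^(-3*t)/t^5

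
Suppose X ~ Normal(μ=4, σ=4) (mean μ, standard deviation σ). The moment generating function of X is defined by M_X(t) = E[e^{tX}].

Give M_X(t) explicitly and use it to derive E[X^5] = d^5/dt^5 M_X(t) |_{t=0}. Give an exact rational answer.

E[X^5] = D^5[M](0) = 26624

M_X(t) = e^(8*t^2 + 4*t)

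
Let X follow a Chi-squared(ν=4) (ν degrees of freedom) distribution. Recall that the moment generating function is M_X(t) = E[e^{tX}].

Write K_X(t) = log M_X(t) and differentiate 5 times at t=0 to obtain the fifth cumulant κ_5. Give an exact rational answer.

κ_5 = K^(5)(0) = 1536

M_X(t) = (1 - 2*t)^(-2)
K_X(t) = log M_X(t) = -2*log(1 - 2*t)
K^(5)(t) = -1536/(32*t^5 - 80*t^4 + 80*t^3 - 40*t^2 + 10*t - 1)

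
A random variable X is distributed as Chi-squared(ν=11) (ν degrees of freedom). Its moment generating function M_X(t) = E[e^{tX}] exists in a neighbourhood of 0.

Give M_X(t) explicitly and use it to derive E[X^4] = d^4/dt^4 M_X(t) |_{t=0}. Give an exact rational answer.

M_X(t) = (1 - 2*t)^(-11/2)

E[X^4] = D^4[M](0) = 36465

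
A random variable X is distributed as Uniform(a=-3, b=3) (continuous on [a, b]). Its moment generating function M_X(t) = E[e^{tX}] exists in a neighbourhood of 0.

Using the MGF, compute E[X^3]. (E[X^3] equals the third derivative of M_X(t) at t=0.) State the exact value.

E[X^3] = d^3M/dt^3 |_{t=0} = 0

M_X(t) = (e^(3*t) - e^(-3*t))/(6*t)
dM/dt = (3*t*e^(6*t) + 3*t - e^(6*t) + 1)*e^(-3*t)/(6*t^2)
d^2M/dt^2 = (9*t^2*e^(6*t) - 9*t^2 - 6*t*e^(6*t) - 6*t + 2*e^(6*t) - 2)*e^(-3*t)/(6*t^3)
d^3M/dt^3 = (9*t^3*e^(6*t) + 9*t^3 - 9*t^2*e^(6*t) + 9*t^2 + 6*t*e^(6*t) + 6*t - 2*e^(6*t) + 2)*e^(-3*t)/(2*t^4)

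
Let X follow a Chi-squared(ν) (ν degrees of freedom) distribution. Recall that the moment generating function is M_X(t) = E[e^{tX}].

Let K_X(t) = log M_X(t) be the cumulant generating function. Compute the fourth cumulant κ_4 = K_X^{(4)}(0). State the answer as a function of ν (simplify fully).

M_X(t) = (1 - 2*t)^(-ν/2)
K_X(t) = log M_X(t) = -ν*log(1 - 2*t)/2
dK/dt = -ν/(2*t - 1)
d^2K/dt^2 = 2*ν/(4*t^2 - 4*t + 1)
d^3K/dt^3 = -8*ν/(8*t^3 - 12*t^2 + 6*t - 1)
d^4K/dt^4 = 48*ν/(16*t^4 - 32*t^3 + 24*t^2 - 8*t + 1)

κ_4 = d^4K/dt^4 |_{t=0} = 48*ν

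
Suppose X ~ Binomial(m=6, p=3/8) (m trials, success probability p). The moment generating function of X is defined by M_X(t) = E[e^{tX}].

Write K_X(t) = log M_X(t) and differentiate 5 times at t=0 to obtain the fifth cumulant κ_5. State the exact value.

κ_5 = D^5[K](0) = -1305/2048

M_X(t) = (3*e^(t)/8 + 5/8)^6
K_X(t) = log M_X(t) = 6*log(3*e^(t)/8 + 5/8)
D^5[K](t) = (-2430*e^(4*t) + 44550*e^(3*t) - 74250*e^(2*t) + 11250*e^(t))/(243*e^(5*t) + 2025*e^(4*t) + 6750*e^(3*t) + 11250*e^(2*t) + 9375*e^(t) + 3125)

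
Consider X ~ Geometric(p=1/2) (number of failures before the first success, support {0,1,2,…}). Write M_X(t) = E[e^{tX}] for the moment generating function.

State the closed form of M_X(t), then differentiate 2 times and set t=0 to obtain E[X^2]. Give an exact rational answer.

E[X^2] = d^2M/dt^2 |_{t=0} = 3

M_X(t) = 1/(2*(1 - e^(t)/2))
dM/dt = e^(t)/(e^(2*t) - 4*e^(t) + 4)
d^2M/dt^2 = (-e^(2*t) - 2*e^(t))/(e^(3*t) - 6*e^(2*t) + 12*e^(t) - 8)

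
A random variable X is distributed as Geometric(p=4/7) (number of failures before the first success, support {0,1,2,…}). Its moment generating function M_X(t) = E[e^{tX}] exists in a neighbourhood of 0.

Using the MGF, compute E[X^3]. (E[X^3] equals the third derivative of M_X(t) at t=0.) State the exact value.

M_X(t) = 4/(7*(1 - 3*e^(t)/7))
M′(t) = 12*e^(t)/(9*e^(2*t) - 42*e^(t) + 49)
M′′(t) = (-36*e^(2*t) - 84*e^(t))/(27*e^(3*t) - 189*e^(2*t) + 441*e^(t) - 343)
M′′′(t) = (108*e^(3*t) + 1008*e^(2*t) + 588*e^(t))/(81*e^(4*t) - 756*e^(3*t) + 2646*e^(2*t) - 4116*e^(t) + 2401)

E[X^3] = M′′′(0) = 213/32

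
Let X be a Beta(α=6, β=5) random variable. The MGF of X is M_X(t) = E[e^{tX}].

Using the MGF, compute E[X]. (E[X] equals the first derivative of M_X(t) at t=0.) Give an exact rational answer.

E[X] = D[M](0) = 6/11

M_X(t) = ₁F₁(6; 11; t)
D[M](t) = 6*₁F₁(7; 12; t)/11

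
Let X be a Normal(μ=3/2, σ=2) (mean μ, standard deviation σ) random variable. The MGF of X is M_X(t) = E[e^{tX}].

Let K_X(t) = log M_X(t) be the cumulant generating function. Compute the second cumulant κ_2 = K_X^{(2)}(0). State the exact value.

M_X(t) = e^(2*t^2 + 3*t/2)
K_X(t) = log M_X(t) = 2*t^2 + 3*t/2
K^(2)(t) = 4

κ_2 = K^(2)(0) = 4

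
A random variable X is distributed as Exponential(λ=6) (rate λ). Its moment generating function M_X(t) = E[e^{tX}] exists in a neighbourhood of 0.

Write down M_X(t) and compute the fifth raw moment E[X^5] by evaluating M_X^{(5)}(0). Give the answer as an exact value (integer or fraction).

E[X^5] = M′′′′′(0) = 5/324

M_X(t) = 6/(6 - t)
M′(t) = 6/(t^2 - 12*t + 36)
M′′(t) = -12/(t^3 - 18*t^2 + 108*t - 216)
M′′′(t) = 36/(t^4 - 24*t^3 + 216*t^2 - 864*t + 1296)
M′′′′(t) = -144/(t^5 - 30*t^4 + 360*t^3 - 2160*t^2 + 6480*t - 7776)
M′′′′′(t) = 720/(t^6 - 36*t^5 + 540*t^4 - 4320*t^3 + 19440*t^2 - 46656*t + 46656)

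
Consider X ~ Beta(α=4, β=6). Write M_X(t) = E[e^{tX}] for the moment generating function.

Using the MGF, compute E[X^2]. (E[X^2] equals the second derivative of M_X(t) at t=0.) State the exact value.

M_X(t) = ₁F₁(4; 10; t)
D^2[M](t) = 2*₁F₁(6; 12; t)/11

E[X^2] = D^2[M](0) = 2/11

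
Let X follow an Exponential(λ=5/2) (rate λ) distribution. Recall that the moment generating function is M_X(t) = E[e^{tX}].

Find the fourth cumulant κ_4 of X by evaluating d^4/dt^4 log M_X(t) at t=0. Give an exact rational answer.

M_X(t) = 5/(2*(5/2 - t))
K_X(t) = log M_X(t) = -log(5/2 - t) - log(2) + log(5)
dK/dt = -2/(2*t - 5)
d^2K/dt^2 = 4/(4*t^2 - 20*t + 25)
d^3K/dt^3 = -16/(8*t^3 - 60*t^2 + 150*t - 125)
d^4K/dt^4 = 96/(16*t^4 - 160*t^3 + 600*t^2 - 1000*t + 625)

κ_4 = d^4K/dt^4 |_{t=0} = 96/625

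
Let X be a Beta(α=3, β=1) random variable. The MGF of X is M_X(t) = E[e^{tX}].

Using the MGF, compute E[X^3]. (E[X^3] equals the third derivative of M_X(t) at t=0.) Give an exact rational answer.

M_X(t) = ₁F₁(3; 4; t)
M^(3)(t) = ₁F₁(6; 7; t)/2

E[X^3] = M^(3)(0) = 1/2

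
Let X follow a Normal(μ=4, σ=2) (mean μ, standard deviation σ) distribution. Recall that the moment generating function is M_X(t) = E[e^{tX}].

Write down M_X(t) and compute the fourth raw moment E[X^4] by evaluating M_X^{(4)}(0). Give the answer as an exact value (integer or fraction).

M_X(t) = e^(2*t^2 + 4*t)
D^4[M](t) = 256*t^4*e^(4*t)*e^(2*t^2) + 1024*t^3*e^(4*t)*e^(2*t^2) + 1920*t^2*e^(4*t)*e^(2*t^2) + 1792*t*e^(4*t)*e^(2*t^2) + 688*e^(4*t)*e^(2*t^2)

E[X^4] = D^4[M](0) = 688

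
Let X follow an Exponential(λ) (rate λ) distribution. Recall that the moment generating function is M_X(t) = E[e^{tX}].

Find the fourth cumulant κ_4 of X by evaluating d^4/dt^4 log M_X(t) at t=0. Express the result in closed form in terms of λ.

κ_4 = K′′′′(0) = 6/λ^4

M_X(t) = λ/(λ - t)
K_X(t) = log M_X(t) = log(λ) - log(λ - t)
K′(t) = -1/(-λ + t)
K′′(t) = 1/(λ^2 - 2*λ*t + t^2)
K′′′(t) = -2/(-λ^3 + 3*λ^2*t - 3*λ*t^2 + t^3)
K′′′′(t) = 6/(λ^4 - 4*λ^3*t + 6*λ^2*t^2 - 4*λ*t^3 + t^4)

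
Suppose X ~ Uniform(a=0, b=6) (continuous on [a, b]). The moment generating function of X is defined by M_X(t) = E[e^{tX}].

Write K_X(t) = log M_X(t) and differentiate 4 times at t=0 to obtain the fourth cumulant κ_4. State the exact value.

M_X(t) = (e^(6*t) - 1)/(6*t)
K_X(t) = log M_X(t) = -log(t) + log(e^(6*t) - 1) - log(6)

κ_4 = D^4[K](0) = -54/5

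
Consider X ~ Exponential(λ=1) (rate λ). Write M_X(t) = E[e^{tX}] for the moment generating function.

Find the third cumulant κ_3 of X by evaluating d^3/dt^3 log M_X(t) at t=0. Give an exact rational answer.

M_X(t) = 1/(1 - t)
K_X(t) = log M_X(t) = -log(1 - t)
D^3[K](t) = -2/(t^3 - 3*t^2 + 3*t - 1)

κ_3 = D^3[K](0) = 2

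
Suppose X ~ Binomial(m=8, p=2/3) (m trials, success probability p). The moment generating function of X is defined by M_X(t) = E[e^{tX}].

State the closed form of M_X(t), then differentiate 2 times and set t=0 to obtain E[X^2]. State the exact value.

E[X^2] = d^2M/dt^2 |_{t=0} = 272/9

M_X(t) = (2*e^(t)/3 + 1/3)^8
dM/dt = 2048*e^(8*t)/6561 + 7168*e^(7*t)/6561 + 3584*e^(6*t)/2187 + 8960*e^(5*t)/6561 + 4480*e^(4*t)/6561 + 448*e^(3*t)/2187 + 224*e^(2*t)/6561 + 16*e^(t)/6561
d^2M/dt^2 = 16384*e^(8*t)/6561 + 50176*e^(7*t)/6561 + 7168*e^(6*t)/729 + 44800*e^(5*t)/6561 + 17920*e^(4*t)/6561 + 448*e^(3*t)/729 + 448*e^(2*t)/6561 + 16*e^(t)/6561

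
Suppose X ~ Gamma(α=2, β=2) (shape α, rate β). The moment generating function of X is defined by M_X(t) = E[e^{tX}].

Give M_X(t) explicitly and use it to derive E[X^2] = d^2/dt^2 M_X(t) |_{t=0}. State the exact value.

M_X(t) = 4/(2 - t)^2
M^(2)(t) = 24/(t^4 - 8*t^3 + 24*t^2 - 32*t + 16)

E[X^2] = M^(2)(0) = 3/2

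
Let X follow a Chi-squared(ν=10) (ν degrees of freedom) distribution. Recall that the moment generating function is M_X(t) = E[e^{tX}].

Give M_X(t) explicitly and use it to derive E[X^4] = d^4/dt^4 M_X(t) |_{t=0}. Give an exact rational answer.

E[X^4] = d^4M/dt^4 |_{t=0} = 26880

M_X(t) = (1 - 2*t)^(-5)
dM/dt = 10/(64*t^6 - 192*t^5 + 240*t^4 - 160*t^3 + 60*t^2 - 12*t + 1)
d^2M/dt^2 = -120/(128*t^7 - 448*t^6 + 672*t^5 - 560*t^4 + 280*t^3 - 84*t^2 + 14*t - 1)
d^3M/dt^3 = 1680/(256*t^8 - 1024*t^7 + 1792*t^6 - 1792*t^5 + 1120*t^4 - 448*t^3 + 112*t^2 - 16*t + 1)
d^4M/dt^4 = -26880/(512*t^9 - 2304*t^8 + 4608*t^7 - 5376*t^6 + 4032*t^5 - 2016*t^4 + 672*t^3 - 144*t^2 + 18*t - 1)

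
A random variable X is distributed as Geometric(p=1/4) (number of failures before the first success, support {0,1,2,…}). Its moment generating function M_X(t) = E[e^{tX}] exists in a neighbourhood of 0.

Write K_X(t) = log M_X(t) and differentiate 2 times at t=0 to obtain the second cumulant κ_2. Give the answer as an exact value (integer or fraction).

M_X(t) = 1/(4*(1 - 3*e^(t)/4))
K_X(t) = log M_X(t) = -log(1 - 3*e^(t)/4) - 2*log(2)
dK/dt = -3*e^(t)/(3*e^(t) - 4)
d^2K/dt^2 = 12*e^(t)/(9*e^(2*t) - 24*e^(t) + 16)

κ_2 = d^2K/dt^2 |_{t=0} = 12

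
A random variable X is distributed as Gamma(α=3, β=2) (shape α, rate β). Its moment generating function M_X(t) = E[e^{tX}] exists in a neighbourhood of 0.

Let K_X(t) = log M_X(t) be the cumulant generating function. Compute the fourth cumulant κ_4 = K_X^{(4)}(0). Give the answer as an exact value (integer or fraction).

M_X(t) = 8/(2 - t)^3
K_X(t) = log M_X(t) = -3*log(2 - t) + 3*log(2)
D^4[K](t) = 18/(t^4 - 8*t^3 + 24*t^2 - 32*t + 16)

κ_4 = D^4[K](0) = 9/8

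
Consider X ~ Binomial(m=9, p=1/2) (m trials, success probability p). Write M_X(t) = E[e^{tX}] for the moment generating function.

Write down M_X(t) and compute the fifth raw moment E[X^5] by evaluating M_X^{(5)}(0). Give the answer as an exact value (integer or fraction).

E[X^5] = M′′′′′(0) = 4212

M_X(t) = (e^(t)/2 + 1/2)^9
M′(t) = 9*e^(9*t)/512 + 9*e^(8*t)/64 + 63*e^(7*t)/128 + 63*e^(6*t)/64 + 315*e^(5*t)/256 + 63*e^(4*t)/64 + 63*e^(3*t)/128 + 9*e^(2*t)/64 + 9*e^(t)/512
M′′(t) = 81*e^(9*t)/512 + 9*e^(8*t)/8 + 441*e^(7*t)/128 + 189*e^(6*t)/32 + 1575*e^(5*t)/256 + 63*e^(4*t)/16 + 189*e^(3*t)/128 + 9*e^(2*t)/32 + 9*e^(t)/512
M′′′(t) = 729*e^(9*t)/512 + 9*e^(8*t) + 3087*e^(7*t)/128 + 567*e^(6*t)/16 + 7875*e^(5*t)/256 + 63*e^(4*t)/4 + 567*e^(3*t)/128 + 9*e^(2*t)/16 + 9*e^(t)/512
M′′′′(t) = 6561*e^(9*t)/512 + 72*e^(8*t) + 21609*e^(7*t)/128 + 1701*e^(6*t)/8 + 39375*e^(5*t)/256 + 63*e^(4*t) + 1701*e^(3*t)/128 + 9*e^(2*t)/8 + 9*e^(t)/512
M′′′′′(t) = 59049*e^(9*t)/512 + 576*e^(8*t) + 151263*e^(7*t)/128 + 5103*e^(6*t)/4 + 196875*e^(5*t)/256 + 252*e^(4*t) + 5103*e^(3*t)/128 + 9*e^(2*t)/4 + 9*e^(t)/512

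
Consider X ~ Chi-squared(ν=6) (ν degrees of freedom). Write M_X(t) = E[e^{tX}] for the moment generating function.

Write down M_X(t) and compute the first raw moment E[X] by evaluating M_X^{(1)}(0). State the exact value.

E[X] = M^(1)(0) = 6

M_X(t) = (1 - 2*t)^(-3)
M^(1)(t) = 6/(16*t^4 - 32*t^3 + 24*t^2 - 8*t + 1)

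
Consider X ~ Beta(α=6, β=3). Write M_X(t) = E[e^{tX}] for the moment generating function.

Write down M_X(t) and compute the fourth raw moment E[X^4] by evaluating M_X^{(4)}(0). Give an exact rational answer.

M_X(t) = ₁F₁(6; 9; t)
dM/dt = 2*₁F₁(7; 10; t)/3
d^2M/dt^2 = 7*₁F₁(8; 11; t)/15
d^3M/dt^3 = 56*₁F₁(9; 12; t)/165
d^4M/dt^4 = 14*₁F₁(10; 13; t)/55

E[X^4] = d^4M/dt^4 |_{t=0} = 14/55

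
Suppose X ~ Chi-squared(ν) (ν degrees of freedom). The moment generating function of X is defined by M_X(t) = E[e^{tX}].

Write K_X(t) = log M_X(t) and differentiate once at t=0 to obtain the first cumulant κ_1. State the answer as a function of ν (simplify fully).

M_X(t) = (1 - 2*t)^(-ν/2)
K_X(t) = log M_X(t) = -ν*log(1 - 2*t)/2
dK/dt = -ν/(2*t - 1)

κ_1 = dK/dt |_{t=0} = ν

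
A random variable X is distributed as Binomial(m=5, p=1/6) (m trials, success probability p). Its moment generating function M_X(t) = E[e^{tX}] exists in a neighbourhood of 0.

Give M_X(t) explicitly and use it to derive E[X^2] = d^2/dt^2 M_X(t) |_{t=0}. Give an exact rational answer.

E[X^2] = d^2M/dt^2 |_{t=0} = 25/18

M_X(t) = (e^(t)/6 + 5/6)^5
dM/dt = 5*e^(5*t)/7776 + 25*e^(4*t)/1944 + 125*e^(3*t)/1296 + 625*e^(2*t)/1944 + 3125*e^(t)/7776
d^2M/dt^2 = 25*e^(5*t)/7776 + 25*e^(4*t)/486 + 125*e^(3*t)/432 + 625*e^(2*t)/972 + 3125*e^(t)/7776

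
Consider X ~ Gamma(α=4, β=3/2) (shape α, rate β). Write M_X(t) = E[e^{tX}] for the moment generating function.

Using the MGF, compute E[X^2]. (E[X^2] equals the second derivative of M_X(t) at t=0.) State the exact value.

M_X(t) = 81/(16*(3/2 - t)^4)
dM/dt = -648/(32*t^5 - 240*t^4 + 720*t^3 - 1080*t^2 + 810*t - 243)
d^2M/dt^2 = 6480/(64*t^6 - 576*t^5 + 2160*t^4 - 4320*t^3 + 4860*t^2 - 2916*t + 729)

E[X^2] = d^2M/dt^2 |_{t=0} = 80/9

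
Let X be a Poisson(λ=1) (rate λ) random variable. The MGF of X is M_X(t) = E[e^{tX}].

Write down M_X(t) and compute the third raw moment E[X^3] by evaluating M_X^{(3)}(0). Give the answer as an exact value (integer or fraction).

E[X^3] = d^3M/dt^3 |_{t=0} = 5

M_X(t) = e^(e^(t) - 1)
dM/dt = e^(-1)*e^(t)*e^(e^(t))
d^2M/dt^2 = (e^(2*t)*e^(e^(t)) + e^(t)*e^(e^(t)))*e^(-1)
d^3M/dt^3 = (e^(3*t)*e^(e^(t)) + 3*e^(2*t)*e^(e^(t)) + e^(t)*e^(e^(t)))*e^(-1)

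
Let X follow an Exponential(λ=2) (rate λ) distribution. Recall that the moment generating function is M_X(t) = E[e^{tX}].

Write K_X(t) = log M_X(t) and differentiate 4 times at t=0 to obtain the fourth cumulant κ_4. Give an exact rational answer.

M_X(t) = 2/(2 - t)
K_X(t) = log M_X(t) = -log(2 - t) + log(2)
K^(4)(t) = 6/(t^4 - 8*t^3 + 24*t^2 - 32*t + 16)

κ_4 = K^(4)(0) = 3/8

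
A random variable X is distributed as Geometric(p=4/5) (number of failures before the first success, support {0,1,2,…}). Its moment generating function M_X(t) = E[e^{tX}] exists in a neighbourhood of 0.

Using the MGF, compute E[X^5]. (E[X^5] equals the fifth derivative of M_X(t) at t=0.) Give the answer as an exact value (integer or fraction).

M_X(t) = 4/(5*(1 - e^(t)/5))
M′(t) = 4*e^(t)/(e^(2*t) - 10*e^(t) + 25)
M′′(t) = (-4*e^(2*t) - 20*e^(t))/(e^(3*t) - 15*e^(2*t) + 75*e^(t) - 125)
M′′′(t) = (4*e^(3*t) + 80*e^(2*t) + 100*e^(t))/(e^(4*t) - 20*e^(3*t) + 150*e^(2*t) - 500*e^(t) + 625)
M′′′′(t) = (-4*e^(4*t) - 220*e^(3*t) - 1100*e^(2*t) - 500*e^(t))/(e^(5*t) - 25*e^(4*t) + 250*e^(3*t) - 1250*e^(2*t) + 3125*e^(t) - 3125)
M′′′′′(t) = (4*e^(5*t) + 520*e^(4*t) + 6600*e^(3*t) + 13000*e^(2*t) + 2500*e^(t))/(e^(6*t) - 30*e^(5*t) + 375*e^(4*t) - 2500*e^(3*t) + 9375*e^(2*t) - 18750*e^(t) + 15625)

E[X^5] = M′′′′′(0) = 707/128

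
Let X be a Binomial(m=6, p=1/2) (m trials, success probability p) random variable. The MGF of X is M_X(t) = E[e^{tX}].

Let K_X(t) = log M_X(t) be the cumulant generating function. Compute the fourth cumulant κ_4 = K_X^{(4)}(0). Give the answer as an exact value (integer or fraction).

M_X(t) = (e^(t)/2 + 1/2)^6
K_X(t) = log M_X(t) = 6*log(e^(t)/2 + 1/2)
dK/dt = 6*e^(t)/(e^(t) + 1)
d^2K/dt^2 = 6*e^(t)/(e^(2*t) + 2*e^(t) + 1)
d^3K/dt^3 = (-6*e^(2*t) + 6*e^(t))/(e^(3*t) + 3*e^(2*t) + 3*e^(t) + 1)
d^4K/dt^4 = (6*e^(3*t) - 24*e^(2*t) + 6*e^(t))/(e^(4*t) + 4*e^(3*t) + 6*e^(2*t) + 4*e^(t) + 1)

κ_4 = d^4K/dt^4 |_{t=0} = -3/4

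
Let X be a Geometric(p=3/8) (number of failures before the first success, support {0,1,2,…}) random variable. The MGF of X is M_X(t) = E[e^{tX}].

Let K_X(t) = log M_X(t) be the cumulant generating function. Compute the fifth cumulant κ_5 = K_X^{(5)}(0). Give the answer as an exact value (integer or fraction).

κ_5 = K′′′′′(0) = 84760/81

M_X(t) = 3/(8*(1 - 5*e^(t)/8))
K_X(t) = log M_X(t) = -log(1 - 5*e^(t)/8) - 3*log(2) + log(3)
K′(t) = -5*e^(t)/(5*e^(t) - 8)
K′′(t) = 40*e^(t)/(25*e^(2*t) - 80*e^(t) + 64)
K′′′(t) = (-200*e^(2*t) - 320*e^(t))/(125*e^(3*t) - 600*e^(2*t) + 960*e^(t) - 512)
K′′′′(t) = (1000*e^(3*t) + 6400*e^(2*t) + 2560*e^(t))/(625*e^(4*t) - 4000*e^(3*t) + 9600*e^(2*t) - 10240*e^(t) + 4096)
K′′′′′(t) = (-5000*e^(4*t) - 88000*e^(3*t) - 140800*e^(2*t) - 20480*e^(t))/(3125*e^(5*t) - 25000*e^(4*t) + 80000*e^(3*t) - 128000*e^(2*t) + 102400*e^(t) - 32768)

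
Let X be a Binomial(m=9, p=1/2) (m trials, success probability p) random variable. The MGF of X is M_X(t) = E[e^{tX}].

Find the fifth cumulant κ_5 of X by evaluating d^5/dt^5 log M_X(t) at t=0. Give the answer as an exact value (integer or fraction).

κ_5 = K^(5)(0) = 0

M_X(t) = (e^(t)/2 + 1/2)^9
K_X(t) = log M_X(t) = 9*log(e^(t)/2 + 1/2)
K^(5)(t) = (-9*e^(4*t) + 99*e^(3*t) - 99*e^(2*t) + 9*e^(t))/(e^(5*t) + 5*e^(4*t) + 10*e^(3*t) + 10*e^(2*t) + 5*e^(t) + 1)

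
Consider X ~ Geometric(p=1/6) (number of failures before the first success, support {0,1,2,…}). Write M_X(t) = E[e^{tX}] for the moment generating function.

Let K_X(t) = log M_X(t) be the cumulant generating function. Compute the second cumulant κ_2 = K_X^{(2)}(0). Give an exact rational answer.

κ_2 = K′′(0) = 30

M_X(t) = 1/(6*(1 - 5*e^(t)/6))
K_X(t) = log M_X(t) = -log(1 - 5*e^(t)/6) - log(6)
K′(t) = -5*e^(t)/(5*e^(t) - 6)
K′′(t) = 30*e^(t)/(25*e^(2*t) - 60*e^(t) + 36)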